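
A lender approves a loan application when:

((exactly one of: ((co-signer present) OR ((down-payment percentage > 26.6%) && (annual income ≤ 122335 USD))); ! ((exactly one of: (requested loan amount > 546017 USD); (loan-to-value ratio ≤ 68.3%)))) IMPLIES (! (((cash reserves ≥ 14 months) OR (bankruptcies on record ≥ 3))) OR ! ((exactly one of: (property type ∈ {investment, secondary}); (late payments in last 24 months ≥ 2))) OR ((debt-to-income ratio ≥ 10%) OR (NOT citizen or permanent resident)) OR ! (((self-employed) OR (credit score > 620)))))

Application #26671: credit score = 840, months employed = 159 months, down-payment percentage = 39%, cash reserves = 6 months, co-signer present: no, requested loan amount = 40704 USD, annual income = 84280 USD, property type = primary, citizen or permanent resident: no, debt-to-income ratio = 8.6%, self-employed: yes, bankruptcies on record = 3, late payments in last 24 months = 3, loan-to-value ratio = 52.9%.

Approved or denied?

Approved

Atomic conditions:
  co-signer present: no → false
  down-payment percentage > 26.6%: 39 > 26.6 is true
  annual income ≤ 122335 USD: 84280 ≤ 122335 is true
  requested loan amount > 546017 USD: 40704 > 546017 is false
  loan-to-value ratio ≤ 68.3%: 52.9 ≤ 68.3 is true
  cash reserves ≥ 14 months: 6 ≥ 14 is false
  bankruptcies on record ≥ 3: 3 ≥ 3 is true
  property type ∈ {investment, secondary}: primary is not in the set → false
  late payments in last 24 months ≥ 2: 3 ≥ 2 is true
  debt-to-income ratio ≥ 10%: 8.6 ≥ 10 is false
  NOT citizen or permanent resident: no → true
  self-employed: yes → true
  credit score > 620: 840 > 620 is true
Combine:
[1.1.2] true AND true = true
[1.1] false OR true = true
[1.2.1] exactly-one(false, true) = true
[1.2] NOT true = false
[1] exactly-one(true, false) = true
[2.1.1] false OR true = true
[2.1] NOT true = false
[2.2.1] exactly-one(false, true) = true
[2.2] NOT true = false
[2.3] false OR true = true
[2.4.1] true OR true = true
[2.4] NOT true = false
[2] false OR false OR true OR false = true
[root] true → true = true
Overall: true → approved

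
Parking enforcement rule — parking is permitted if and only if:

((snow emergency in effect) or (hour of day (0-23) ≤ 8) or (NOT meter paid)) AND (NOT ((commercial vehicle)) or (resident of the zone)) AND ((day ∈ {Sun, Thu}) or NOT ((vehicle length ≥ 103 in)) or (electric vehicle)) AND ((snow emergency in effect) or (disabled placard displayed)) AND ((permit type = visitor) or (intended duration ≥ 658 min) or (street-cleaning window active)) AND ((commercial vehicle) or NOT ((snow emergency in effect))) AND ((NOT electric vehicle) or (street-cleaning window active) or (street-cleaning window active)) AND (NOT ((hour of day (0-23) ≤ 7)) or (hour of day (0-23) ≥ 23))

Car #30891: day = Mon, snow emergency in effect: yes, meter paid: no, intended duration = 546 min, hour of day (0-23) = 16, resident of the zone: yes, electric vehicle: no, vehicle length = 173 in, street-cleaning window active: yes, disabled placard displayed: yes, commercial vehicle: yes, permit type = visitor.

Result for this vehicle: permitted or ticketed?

Atomic conditions:
  snow emergency in effect: yes → true
  hour of day (0-23) ≤ 8: 16 ≤ 8 is false
  NOT meter paid: no → true
  commercial vehicle: yes → true
  resident of the zone: yes → true
  day ∈ {Sun, Thu}: Mon is not in the set → false
  vehicle length ≥ 103 in: 173 ≥ 103 is true
  electric vehicle: no → false
  disabled placard displayed: yes → true
  permit type = visitor: visitor == visitor is true
  intended duration ≥ 658 min: 546 ≥ 658 is false
  street-cleaning window active: yes → true
  NOT electric vehicle: no → true
  hour of day (0-23) ≤ 7: 16 ≤ 7 is false
  hour of day (0-23) ≥ 23: 16 ≥ 23 is false
Combine:
[1] true OR false OR true = true
[2.1] NOT true = false
[2] false OR true = true
[3.2] NOT true = false
[3] false OR false OR false = false
[4] true OR true = true
[5] true OR false OR true = true
[6.2] NOT true = false
[6] true OR false = true
[7] true OR true OR true = true
[8.1] NOT false = true
[8] true OR false = true
[root] true AND true AND false AND true AND true AND true AND true AND true = false
Overall: false → ticketed

Ticketed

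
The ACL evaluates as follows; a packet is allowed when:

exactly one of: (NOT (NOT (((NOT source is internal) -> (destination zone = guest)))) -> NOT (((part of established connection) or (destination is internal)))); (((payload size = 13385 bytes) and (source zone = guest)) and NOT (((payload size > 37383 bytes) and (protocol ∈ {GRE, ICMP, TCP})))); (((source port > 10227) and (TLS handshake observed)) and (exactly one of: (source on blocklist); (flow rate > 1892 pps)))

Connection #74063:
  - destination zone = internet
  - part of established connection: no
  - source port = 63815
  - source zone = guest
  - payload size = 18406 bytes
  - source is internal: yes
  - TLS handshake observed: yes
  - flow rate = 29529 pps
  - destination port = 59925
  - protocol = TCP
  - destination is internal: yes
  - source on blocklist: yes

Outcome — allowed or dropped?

Dropped

Atomic conditions:
  NOT source is internal: yes → false
  destination zone = guest: internet == guest is false
  part of established connection: no → false
  destination is internal: yes → true
  payload size = 13385 bytes: 18406 == 13385 is false
  source zone = guest: guest == guest is true
  payload size > 37383 bytes: 18406 > 37383 is false
  protocol ∈ {GRE, ICMP, TCP}: TCP is in the set → true
  source port > 10227: 63815 > 10227 is true
  TLS handshake observed: yes → true
  source on blocklist: yes → true
  flow rate > 1892 pps: 29529 > 1892 is true
Combine:
[1.1.1.1] false → false (antecedent false ⇒ implication holds) = true
[1.1.1] NOT true = false
[1.1] NOT false = true
[1.2.1] false OR true = true
[1.2] NOT true = false
[1] true → false = false
[2.1] false AND true = false
[2.2.1] false AND true = false
[2.2] NOT false = true
[2] false AND true = false
[3.1] true AND true = true
[3.2] exactly-one(true, true) = false
[3] true AND false = false
[root] exactly-one(false, false, false) = false
Overall: false → dropped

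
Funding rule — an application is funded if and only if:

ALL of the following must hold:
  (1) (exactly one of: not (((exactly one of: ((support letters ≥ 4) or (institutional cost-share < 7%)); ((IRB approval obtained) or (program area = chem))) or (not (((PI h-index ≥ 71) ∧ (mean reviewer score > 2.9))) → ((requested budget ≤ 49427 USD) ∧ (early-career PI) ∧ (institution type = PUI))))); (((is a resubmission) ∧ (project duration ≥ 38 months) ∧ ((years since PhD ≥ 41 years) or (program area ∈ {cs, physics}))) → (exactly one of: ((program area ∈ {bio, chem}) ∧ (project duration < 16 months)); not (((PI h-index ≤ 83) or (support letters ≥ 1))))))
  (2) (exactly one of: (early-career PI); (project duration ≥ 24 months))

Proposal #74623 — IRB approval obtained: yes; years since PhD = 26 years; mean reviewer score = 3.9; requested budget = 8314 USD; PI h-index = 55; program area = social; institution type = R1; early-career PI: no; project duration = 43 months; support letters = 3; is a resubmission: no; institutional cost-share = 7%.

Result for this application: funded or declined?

Funded

Atomic conditions:
  support letters ≥ 4: 3 ≥ 4 is false
  institutional cost-share < 7%: 7 < 7 is false
  IRB approval obtained: yes → true
  program area = chem: social == chem is false
  PI h-index ≥ 71: 55 ≥ 71 is false
  mean reviewer score > 2.9: 3.9 > 2.9 is true
  requested budget ≤ 49427 USD: 8314 ≤ 49427 is true
  early-career PI: no → false
  institution type = PUI: R1 == PUI is false
  is a resubmission: no → false
  project duration ≥ 38 months: 43 ≥ 38 is true
  years since PhD ≥ 41 years: 26 ≥ 41 is false
  program area ∈ {cs, physics}: social is not in the set → false
  program area ∈ {bio, chem}: social is not in the set → false
  project duration < 16 months: 43 < 16 is false
  PI h-index ≤ 83: 55 ≤ 83 is true
  support letters ≥ 1: 3 ≥ 1 is true
  project duration ≥ 24 months: 43 ≥ 24 is true
Combine:
[1.1.1.1.1] false OR false = false
[1.1.1.1.2] true OR false = true
[1.1.1.1] exactly-one(false, true) = true
[1.1.1.2.1.1] false AND true = false
[1.1.1.2.1] NOT false = true
[1.1.1.2.2] true AND false AND false = false
[1.1.1.2] true → false = false
[1.1.1] true OR false = true
[1.1] NOT true = false
[1.2.1.3] false OR false = false
[1.2.1] false AND true AND false = false
[1.2.2.1] false AND false = false
[1.2.2.2.1] true OR true = true
[1.2.2.2] NOT true = false
[1.2.2] exactly-one(false, false) = false
[1.2] false → false (antecedent false ⇒ implication holds) = true
[1] exactly-one(false, true) = true
[2] exactly-one(false, true) = true
[root] true AND true = true
Overall: true → funded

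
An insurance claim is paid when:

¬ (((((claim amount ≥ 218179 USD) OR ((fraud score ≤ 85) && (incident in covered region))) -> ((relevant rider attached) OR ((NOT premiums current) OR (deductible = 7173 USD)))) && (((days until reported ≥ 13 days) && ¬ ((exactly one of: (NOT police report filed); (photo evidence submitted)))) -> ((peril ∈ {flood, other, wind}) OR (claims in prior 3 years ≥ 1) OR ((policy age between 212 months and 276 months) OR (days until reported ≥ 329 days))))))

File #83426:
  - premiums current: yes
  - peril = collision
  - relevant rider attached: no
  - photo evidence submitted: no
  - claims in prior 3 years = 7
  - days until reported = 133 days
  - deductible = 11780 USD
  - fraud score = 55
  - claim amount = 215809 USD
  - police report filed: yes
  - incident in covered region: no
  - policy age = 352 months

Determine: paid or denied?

Atomic conditions:
  claim amount ≥ 218179 USD: 215809 ≥ 218179 is false
  fraud score ≤ 85: 55 ≤ 85 is true
  incident in covered region: no → false
  relevant rider attached: no → false
  NOT premiums current: yes → false
  deductible = 7173 USD: 11780 == 7173 is false
  days until reported ≥ 13 days: 133 ≥ 13 is true
  NOT police report filed: yes → false
  photo evidence submitted: no → false
  peril ∈ {flood, other, wind}: collision is not in the set → false
  claims in prior 3 years ≥ 1: 7 ≥ 1 is true
  policy age between 212 months and 276 months: 352 in [212, 276] is false
  days until reported ≥ 329 days: 133 ≥ 329 is false
Combine:
[1.1.1.2] true AND false = false
[1.1.1] false OR false = false
[1.1.2.2] false OR false = false
[1.1.2] false OR false = false
[1.1] false → false (antecedent false ⇒ implication holds) = true
[1.2.1.2.1] exactly-one(false, false) = false
[1.2.1.2] NOT false = true
[1.2.1] true AND true = true
[1.2.2.3] false OR false = false
[1.2.2] false OR true OR false = true
[1.2] true → true = true
[1] true AND true = true
[root] NOT true = false
Overall: false → denied

Denied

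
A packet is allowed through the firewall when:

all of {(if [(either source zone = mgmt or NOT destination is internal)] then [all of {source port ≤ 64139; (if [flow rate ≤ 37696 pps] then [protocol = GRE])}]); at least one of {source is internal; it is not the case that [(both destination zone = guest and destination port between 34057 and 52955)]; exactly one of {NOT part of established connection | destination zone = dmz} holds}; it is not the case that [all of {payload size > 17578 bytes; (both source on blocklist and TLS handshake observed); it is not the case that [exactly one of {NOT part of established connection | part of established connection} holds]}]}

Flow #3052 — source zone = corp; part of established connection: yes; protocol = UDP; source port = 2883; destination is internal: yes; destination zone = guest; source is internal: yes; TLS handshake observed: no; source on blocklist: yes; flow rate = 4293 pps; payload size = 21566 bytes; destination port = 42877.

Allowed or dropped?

Allowed

Atomic conditions:
  source zone = mgmt: corp == mgmt is false
  NOT destination is internal: yes → false
  source port ≤ 64139: 2883 ≤ 64139 is true
  flow rate ≤ 37696 pps: 4293 ≤ 37696 is true
  protocol = GRE: UDP == GRE is false
  source is internal: yes → true
  destination zone = guest: guest == guest is true
  destination port between 34057 and 52955: 42877 in [34057, 52955] is true
  NOT part of established connection: yes → false
  destination zone = dmz: guest == dmz is false
  payload size > 17578 bytes: 21566 > 17578 is true
  source on blocklist: yes → true
  TLS handshake observed: no → false
  part of established connection: yes → true
Combine:
[1.1] false OR false = false
[1.2.2] true → false = false
[1.2] true AND false = false
[1] false → false (antecedent false ⇒ implication holds) = true
[2.2.1] true AND true = true
[2.2] NOT true = false
[2.3] exactly-one(false, false) = false
[2] true OR false OR false = true
[3.1.2] true AND false = false
[3.1.3.1] exactly-one(false, true) = true
[3.1.3] NOT true = false
[3.1] true AND false AND false = false
[3] NOT false = true
[root] true AND true AND true = true
Overall: true → allowed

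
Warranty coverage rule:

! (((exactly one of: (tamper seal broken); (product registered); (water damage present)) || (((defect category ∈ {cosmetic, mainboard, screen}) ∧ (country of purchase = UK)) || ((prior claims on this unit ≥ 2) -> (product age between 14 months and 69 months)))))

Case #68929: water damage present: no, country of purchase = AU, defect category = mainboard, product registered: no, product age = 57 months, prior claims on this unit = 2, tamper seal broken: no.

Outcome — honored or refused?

Refused

Atomic conditions:
  tamper seal broken: no → false
  product registered: no → false
  water damage present: no → false
  defect category ∈ {cosmetic, mainboard, screen}: mainboard is in the set → true
  country of purchase = UK: AU == UK is false
  prior claims on this unit ≥ 2: 2 ≥ 2 is true
  product age between 14 months and 69 months: 57 in [14, 69] is true
Combine:
[1.1] exactly-one(false, false, false) = false
[1.2.1] true AND false = false
[1.2.2] true → true = true
[1.2] false OR true = true
[1] false OR true = true
[root] NOT true = false
Overall: false → refused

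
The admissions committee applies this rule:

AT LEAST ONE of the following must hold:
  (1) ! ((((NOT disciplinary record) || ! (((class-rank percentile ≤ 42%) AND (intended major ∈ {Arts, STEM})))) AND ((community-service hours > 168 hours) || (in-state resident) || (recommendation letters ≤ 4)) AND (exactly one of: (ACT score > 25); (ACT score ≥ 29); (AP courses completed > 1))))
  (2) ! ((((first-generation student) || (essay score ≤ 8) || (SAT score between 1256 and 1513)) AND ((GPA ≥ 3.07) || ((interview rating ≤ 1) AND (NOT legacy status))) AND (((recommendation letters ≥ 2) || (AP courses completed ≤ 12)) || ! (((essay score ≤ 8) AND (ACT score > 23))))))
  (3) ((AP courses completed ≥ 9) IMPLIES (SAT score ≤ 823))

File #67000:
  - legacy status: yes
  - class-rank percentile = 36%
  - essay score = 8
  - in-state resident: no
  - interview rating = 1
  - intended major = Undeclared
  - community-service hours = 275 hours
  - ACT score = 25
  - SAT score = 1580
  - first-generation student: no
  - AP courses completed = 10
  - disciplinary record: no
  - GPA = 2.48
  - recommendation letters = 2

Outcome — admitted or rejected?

Admitted

Atomic conditions:
  NOT disciplinary record: no → true
  class-rank percentile ≤ 42%: 36 ≤ 42 is true
  intended major ∈ {Arts, STEM}: Undeclared is not in the set → false
  community-service hours > 168 hours: 275 > 168 is true
  in-state resident: no → false
  recommendation letters ≤ 4: 2 ≤ 4 is true
  ACT score > 25: 25 > 25 is false
  ACT score ≥ 29: 25 ≥ 29 is false
  AP courses completed > 1: 10 > 1 is true
  first-generation student: no → false
  essay score ≤ 8: 8 ≤ 8 is true
  SAT score between 1256 and 1513: 1580 in [1256, 1513] is false
  GPA ≥ 3.07: 2.48 ≥ 3.07 is false
  interview rating ≤ 1: 1 ≤ 1 is true
  NOT legacy status: yes → false
  recommendation letters ≥ 2: 2 ≥ 2 is true
  AP courses completed ≤ 12: 10 ≤ 12 is true
  ACT score > 23: 25 > 23 is true
  AP courses completed ≥ 9: 10 ≥ 9 is true
  SAT score ≤ 823: 1580 ≤ 823 is false
Combine:
[1.1.1.2.1] true AND false = false
[1.1.1.2] NOT false = true
[1.1.1] true OR true = true
[1.1.2] true OR false OR true = true
[1.1.3] exactly-one(false, false, true) = true
[1.1] true AND true AND true = true
[1] NOT true = false
[2.1.1] false OR true OR false = true
[2.1.2.2] true AND false = false
[2.1.2] false OR false = false
[2.1.3.1] true OR true = true
[2.1.3.2.1] true AND true = true
[2.1.3.2] NOT true = false
[2.1.3] true OR false = true
[2.1] true AND false AND true = false
[2] NOT false = true
[3] true → false = false
[root] false OR true OR false = true
Overall: true → admitted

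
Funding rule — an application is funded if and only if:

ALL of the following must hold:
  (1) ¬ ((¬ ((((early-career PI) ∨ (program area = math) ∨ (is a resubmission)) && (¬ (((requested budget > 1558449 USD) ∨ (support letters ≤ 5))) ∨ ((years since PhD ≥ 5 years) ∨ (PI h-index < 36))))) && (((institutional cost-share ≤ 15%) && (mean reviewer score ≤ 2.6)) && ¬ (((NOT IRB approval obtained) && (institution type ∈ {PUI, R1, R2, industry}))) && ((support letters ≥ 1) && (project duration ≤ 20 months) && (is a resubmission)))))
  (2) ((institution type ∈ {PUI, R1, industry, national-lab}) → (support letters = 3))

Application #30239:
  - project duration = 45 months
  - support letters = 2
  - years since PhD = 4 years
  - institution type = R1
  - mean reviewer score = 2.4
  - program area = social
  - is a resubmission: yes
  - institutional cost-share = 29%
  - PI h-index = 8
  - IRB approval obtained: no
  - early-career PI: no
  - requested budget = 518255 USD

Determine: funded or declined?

Declined

Atomic conditions:
  early-career PI: no → false
  program area = math: social == math is false
  is a resubmission: yes → true
  requested budget > 1558449 USD: 518255 > 1558449 is false
  support letters ≤ 5: 2 ≤ 5 is true
  years since PhD ≥ 5 years: 4 ≥ 5 is false
  PI h-index < 36: 8 < 36 is true
  institutional cost-share ≤ 15%: 29 ≤ 15 is false
  mean reviewer score ≤ 2.6: 2.4 ≤ 2.6 is true
  NOT IRB approval obtained: no → true
  institution type ∈ {PUI, R1, R2, industry}: R1 is in the set → true
  support letters ≥ 1: 2 ≥ 1 is true
  project duration ≤ 20 months: 45 ≤ 20 is false
  institution type ∈ {PUI, R1, industry, national-lab}: R1 is in the set → true
  support letters = 3: 2 == 3 is false
Combine:
[1.1.1.1.1] false OR false OR true = true
[1.1.1.1.2.1.1] false OR true = true
[1.1.1.1.2.1] NOT true = false
[1.1.1.1.2.2] false OR true = true
[1.1.1.1.2] false OR true = true
[1.1.1.1] true AND true = true
[1.1.1] NOT true = false
[1.1.2.1] false AND true = false
[1.1.2.2.1] true AND true = true
[1.1.2.2] NOT true = false
[1.1.2.3] true AND false AND true = false
[1.1.2] false AND false AND false = false
[1.1] false AND false = false
[1] NOT false = true
[2] true → false = false
[root] true AND false = false
Overall: false → declined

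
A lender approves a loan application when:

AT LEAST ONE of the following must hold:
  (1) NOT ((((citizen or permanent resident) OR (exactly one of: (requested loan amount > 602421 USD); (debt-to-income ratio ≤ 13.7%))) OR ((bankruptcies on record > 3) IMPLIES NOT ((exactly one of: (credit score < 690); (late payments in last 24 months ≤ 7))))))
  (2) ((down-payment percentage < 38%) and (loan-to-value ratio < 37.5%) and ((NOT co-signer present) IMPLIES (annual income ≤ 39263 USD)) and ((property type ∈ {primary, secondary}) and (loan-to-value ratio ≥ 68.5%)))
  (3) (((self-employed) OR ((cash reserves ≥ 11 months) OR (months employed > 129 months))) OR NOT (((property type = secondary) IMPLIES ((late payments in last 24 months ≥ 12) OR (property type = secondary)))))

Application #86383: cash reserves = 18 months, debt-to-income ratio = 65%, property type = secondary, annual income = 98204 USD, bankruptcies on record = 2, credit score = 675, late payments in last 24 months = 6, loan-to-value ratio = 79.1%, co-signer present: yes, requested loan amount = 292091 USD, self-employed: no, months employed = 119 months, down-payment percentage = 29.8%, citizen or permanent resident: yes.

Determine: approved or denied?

Approved

Atomic conditions:
  citizen or permanent resident: yes → true
  requested loan amount > 602421 USD: 292091 > 602421 is false
  debt-to-income ratio ≤ 13.7%: 65 ≤ 13.7 is false
  bankruptcies on record > 3: 2 > 3 is false
  credit score < 690: 675 < 690 is true
  late payments in last 24 months ≤ 7: 6 ≤ 7 is true
  down-payment percentage < 38%: 29.8 < 38 is true
  loan-to-value ratio < 37.5%: 79.1 < 37.5 is false
  NOT co-signer present: yes → false
  annual income ≤ 39263 USD: 98204 ≤ 39263 is false
  property type ∈ {primary, secondary}: secondary is in the set → true
  loan-to-value ratio ≥ 68.5%: 79.1 ≥ 68.5 is true
  self-employed: no → false
  cash reserves ≥ 11 months: 18 ≥ 11 is true
  months employed > 129 months: 119 > 129 is false
  property type = secondary: secondary == secondary is true
  late payments in last 24 months ≥ 12: 6 ≥ 12 is false
Combine:
[1.1.1.2] exactly-one(false, false) = false
[1.1.1] true OR false = true
[1.1.2.2.1] exactly-one(true, true) = false
[1.1.2.2] NOT false = true
[1.1.2] false → true (antecedent false ⇒ implication holds) = true
[1.1] true OR true = true
[1] NOT true = false
[2.3] false → false (antecedent false ⇒ implication holds) = true
[2.4] true AND true = true
[2] true AND false AND true AND true = false
[3.1.2] true OR false = true
[3.1] false OR true = true
[3.2.1.2] false OR true = true
[3.2.1] true → true = true
[3.2] NOT true = false
[3] true OR false = true
[root] false OR false OR true = true
Overall: true → approved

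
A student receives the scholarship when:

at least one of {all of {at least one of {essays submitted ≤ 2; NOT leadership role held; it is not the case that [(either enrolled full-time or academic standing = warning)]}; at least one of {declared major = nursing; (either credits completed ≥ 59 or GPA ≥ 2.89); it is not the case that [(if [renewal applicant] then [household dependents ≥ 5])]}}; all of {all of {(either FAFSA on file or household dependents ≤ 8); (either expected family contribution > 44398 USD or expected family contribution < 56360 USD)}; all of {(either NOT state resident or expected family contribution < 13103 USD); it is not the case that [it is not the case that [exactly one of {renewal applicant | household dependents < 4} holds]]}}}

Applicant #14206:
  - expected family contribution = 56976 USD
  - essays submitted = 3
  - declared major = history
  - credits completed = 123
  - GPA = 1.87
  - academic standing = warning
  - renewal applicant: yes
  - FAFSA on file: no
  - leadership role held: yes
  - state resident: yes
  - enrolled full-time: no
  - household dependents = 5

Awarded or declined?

Declined

Atomic conditions:
  essays submitted ≤ 2: 3 ≤ 2 is false
  NOT leadership role held: yes → false
  enrolled full-time: no → false
  academic standing = warning: warning == warning is true
  declared major = nursing: history == nursing is false
  credits completed ≥ 59: 123 ≥ 59 is true
  GPA ≥ 2.89: 1.87 ≥ 2.89 is false
  renewal applicant: yes → true
  household dependents ≥ 5: 5 ≥ 5 is true
  FAFSA on file: no → false
  household dependents ≤ 8: 5 ≤ 8 is true
  expected family contribution > 44398 USD: 56976 > 44398 is true
  expected family contribution < 56360 USD: 56976 < 56360 is false
  NOT state resident: yes → false
  expected family contribution < 13103 USD: 56976 < 13103 is false
  household dependents < 4: 5 < 4 is false
Combine:
[1.1.3.1] false OR true = true
[1.1.3] NOT true = false
[1.1] false OR false OR false = false
[1.2.2] true OR false = true
[1.2.3.1] true → true = true
[1.2.3] NOT true = false
[1.2] false OR true OR false = true
[1] false AND true = false
[2.1.1] false OR true = true
[2.1.2] true OR false = true
[2.1] true AND true = true
[2.2.1] false OR false = false
[2.2.2.1.1] exactly-one(true, false) = true
[2.2.2.1] NOT true = false
[2.2.2] NOT false = true
[2.2] false AND true = false
[2] true AND false = false
[root] false OR false = false
Overall: false → declined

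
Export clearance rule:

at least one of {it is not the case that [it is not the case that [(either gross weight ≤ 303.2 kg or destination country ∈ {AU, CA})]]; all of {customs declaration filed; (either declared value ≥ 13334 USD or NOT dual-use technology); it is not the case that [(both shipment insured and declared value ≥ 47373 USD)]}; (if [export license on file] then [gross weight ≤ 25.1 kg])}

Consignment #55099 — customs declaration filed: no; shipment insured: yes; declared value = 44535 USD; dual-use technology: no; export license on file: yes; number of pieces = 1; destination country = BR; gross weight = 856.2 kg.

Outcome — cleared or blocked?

Atomic conditions:
  gross weight ≤ 303.2 kg: 856.2 ≤ 303.2 is false
  destination country ∈ {AU, CA}: BR is not in the set → false
  customs declaration filed: no → false
  declared value ≥ 13334 USD: 44535 ≥ 13334 is true
  NOT dual-use technology: no → true
  shipment insured: yes → true
  declared value ≥ 47373 USD: 44535 ≥ 47373 is false
  export license on file: yes → true
  gross weight ≤ 25.1 kg: 856.2 ≤ 25.1 is false
Combine:
[1.1.1] false OR false = false
[1.1] NOT false = true
[1] NOT true = false
[2.2] true OR true = true
[2.3.1] true AND false = false
[2.3] NOT false = true
[2] false AND true AND true = false
[3] true → false = false
[root] false OR false OR false = false
Overall: false → blocked

Blocked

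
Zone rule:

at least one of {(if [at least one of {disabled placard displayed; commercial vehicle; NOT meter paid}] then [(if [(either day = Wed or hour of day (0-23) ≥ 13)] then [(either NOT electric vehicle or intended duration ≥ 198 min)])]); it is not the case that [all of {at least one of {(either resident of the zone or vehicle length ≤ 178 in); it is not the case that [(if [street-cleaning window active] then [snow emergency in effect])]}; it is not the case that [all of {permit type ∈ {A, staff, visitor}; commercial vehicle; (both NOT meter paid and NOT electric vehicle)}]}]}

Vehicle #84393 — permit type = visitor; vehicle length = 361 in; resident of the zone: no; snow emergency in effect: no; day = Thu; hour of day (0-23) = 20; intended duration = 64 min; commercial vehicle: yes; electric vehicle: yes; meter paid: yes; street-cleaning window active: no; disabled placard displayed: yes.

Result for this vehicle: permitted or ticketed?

Atomic conditions:
  disabled placard displayed: yes → true
  commercial vehicle: yes → true
  NOT meter paid: yes → false
  day = Wed: Thu == Wed is false
  hour of day (0-23) ≥ 13: 20 ≥ 13 is true
  NOT electric vehicle: yes → false
  intended duration ≥ 198 min: 64 ≥ 198 is false
  resident of the zone: no → false
  vehicle length ≤ 178 in: 361 ≤ 178 is false
  street-cleaning window active: no → false
  snow emergency in effect: no → false
  permit type ∈ {A, staff, visitor}: visitor is in the set → true
Combine:
[1.1] true OR true OR false = true
[1.2.1] false OR true = true
[1.2.2] false OR false = false
[1.2] true → false = false
[1] true → false = false
[2.1.1.1] false OR false = false
[2.1.1.2.1] false → false (antecedent false ⇒ implication holds) = true
[2.1.1.2] NOT true = false
[2.1.1] false OR false = false
[2.1.2.1.3] false AND false = false
[2.1.2.1] true AND true AND false = false
[2.1.2] NOT false = true
[2.1] false AND true = false
[2] NOT false = true
[root] false OR true = true
Overall: true → permitted

Permitted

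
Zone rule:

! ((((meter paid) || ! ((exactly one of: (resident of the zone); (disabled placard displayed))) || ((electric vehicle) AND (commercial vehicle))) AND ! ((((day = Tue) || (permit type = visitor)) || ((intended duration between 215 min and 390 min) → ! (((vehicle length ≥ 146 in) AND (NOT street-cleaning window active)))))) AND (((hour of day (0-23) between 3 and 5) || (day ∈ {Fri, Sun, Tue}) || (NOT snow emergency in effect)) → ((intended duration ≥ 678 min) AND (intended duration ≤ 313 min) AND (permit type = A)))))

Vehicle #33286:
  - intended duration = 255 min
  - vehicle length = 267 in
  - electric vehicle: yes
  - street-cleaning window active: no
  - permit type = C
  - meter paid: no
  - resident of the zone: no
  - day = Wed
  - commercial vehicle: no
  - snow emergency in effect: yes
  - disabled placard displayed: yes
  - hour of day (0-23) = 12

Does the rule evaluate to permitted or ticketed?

Atomic conditions:
  meter paid: no → false
  resident of the zone: no → false
  disabled placard displayed: yes → true
  electric vehicle: yes → true
  commercial vehicle: no → false
  day = Tue: Wed == Tue is false
  permit type = visitor: C == visitor is false
  intended duration between 215 min and 390 min: 255 in [215, 390] is true
  vehicle length ≥ 146 in: 267 ≥ 146 is true
  NOT street-cleaning window active: no → true
  hour of day (0-23) between 3 and 5: 12 in [3, 5] is false
  day ∈ {Fri, Sun, Tue}: Wed is not in the set → false
  NOT snow emergency in effect: yes → false
  intended duration ≥ 678 min: 255 ≥ 678 is false
  intended duration ≤ 313 min: 255 ≤ 313 is true
  permit type = A: C == A is false
Combine:
[1.1.2.1] exactly-one(false, true) = true
[1.1.2] NOT true = false
[1.1.3] true AND false = false
[1.1] false OR false OR false = false
[1.2.1.1] false OR false = false
[1.2.1.2.2.1] true AND true = true
[1.2.1.2.2] NOT true = false
[1.2.1.2] true → false = false
[1.2.1] false OR false = false
[1.2] NOT false = true
[1.3.1] false OR false OR false = false
[1.3.2] false AND true AND false = false
[1.3] false → false (antecedent false ⇒ implication holds) = true
[1] false AND true AND true = false
[root] NOT false = true
Overall: true → permitted

Permitted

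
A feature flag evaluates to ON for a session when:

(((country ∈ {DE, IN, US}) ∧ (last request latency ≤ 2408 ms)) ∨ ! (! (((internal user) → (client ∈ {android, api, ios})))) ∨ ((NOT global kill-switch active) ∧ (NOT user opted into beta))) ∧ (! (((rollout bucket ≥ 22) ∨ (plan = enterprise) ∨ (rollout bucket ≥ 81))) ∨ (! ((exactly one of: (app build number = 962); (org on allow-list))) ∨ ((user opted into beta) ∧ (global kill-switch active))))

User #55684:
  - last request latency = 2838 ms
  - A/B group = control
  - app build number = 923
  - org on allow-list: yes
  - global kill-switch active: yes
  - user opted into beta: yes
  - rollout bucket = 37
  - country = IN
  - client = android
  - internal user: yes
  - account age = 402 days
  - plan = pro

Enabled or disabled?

Enabled

Atomic conditions:
  country ∈ {DE, IN, US}: IN is in the set → true
  last request latency ≤ 2408 ms: 2838 ≤ 2408 is false
  internal user: yes → true
  client ∈ {android, api, ios}: android is in the set → true
  NOT global kill-switch active: yes → false
  NOT user opted into beta: yes → false
  rollout bucket ≥ 22: 37 ≥ 22 is true
  plan = enterprise: pro == enterprise is false
  rollout bucket ≥ 81: 37 ≥ 81 is false
  app build number = 962: 923 == 962 is false
  org on allow-list: yes → true
  user opted into beta: yes → true
  global kill-switch active: yes → true
Combine:
[1.1] true AND false = false
[1.2.1.1] true → true = true
[1.2.1] NOT true = false
[1.2] NOT false = true
[1.3] false AND false = false
[1] false OR true OR false = true
[2.1.1] true OR false OR false = true
[2.1] NOT true = false
[2.2.1.1] exactly-one(false, true) = true
[2.2.1] NOT true = false
[2.2.2] true AND true = true
[2.2] false OR true = true
[2] false OR true = true
[root] true AND true = true
Overall: true → enabled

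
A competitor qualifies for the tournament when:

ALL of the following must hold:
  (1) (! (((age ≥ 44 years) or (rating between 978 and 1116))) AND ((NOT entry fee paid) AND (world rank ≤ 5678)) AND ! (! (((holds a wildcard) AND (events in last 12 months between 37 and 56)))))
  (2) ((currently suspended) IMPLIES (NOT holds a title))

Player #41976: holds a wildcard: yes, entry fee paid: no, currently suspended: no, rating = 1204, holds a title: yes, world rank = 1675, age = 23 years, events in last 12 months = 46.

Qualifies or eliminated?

Atomic conditions:
  age ≥ 44 years: 23 ≥ 44 is false
  rating between 978 and 1116: 1204 in [978, 1116] is false
  NOT entry fee paid: no → true
  world rank ≤ 5678: 1675 ≤ 5678 is true
  holds a wildcard: yes → true
  events in last 12 months between 37 and 56: 46 in [37, 56] is true
  currently suspended: no → false
  NOT holds a title: yes → false
Combine:
[1.1.1] false OR false = false
[1.1] NOT false = true
[1.2] true AND true = true
[1.3.1.1] true AND true = true
[1.3.1] NOT true = false
[1.3] NOT false = true
[1] true AND true AND true = true
[2] false → false (antecedent false ⇒ implication holds) = true
[root] true AND true = true
Overall: true → qualifies

Qualifies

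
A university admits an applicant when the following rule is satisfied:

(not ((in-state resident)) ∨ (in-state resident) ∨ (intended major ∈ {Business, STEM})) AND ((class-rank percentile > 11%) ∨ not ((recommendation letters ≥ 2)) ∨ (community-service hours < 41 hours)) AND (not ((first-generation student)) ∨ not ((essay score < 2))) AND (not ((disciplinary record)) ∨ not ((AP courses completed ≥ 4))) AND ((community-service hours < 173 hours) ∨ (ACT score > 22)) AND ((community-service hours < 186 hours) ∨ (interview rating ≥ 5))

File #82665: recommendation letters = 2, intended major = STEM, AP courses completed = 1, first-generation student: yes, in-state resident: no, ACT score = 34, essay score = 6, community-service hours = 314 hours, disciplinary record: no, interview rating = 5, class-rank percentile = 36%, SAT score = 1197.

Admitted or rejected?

Atomic conditions:
  in-state resident: no → false
  intended major ∈ {Business, STEM}: STEM is in the set → true
  class-rank percentile > 11%: 36 > 11 is true
  recommendation letters ≥ 2: 2 ≥ 2 is true
  community-service hours < 41 hours: 314 < 41 is false
  first-generation student: yes → true
  essay score < 2: 6 < 2 is false
  disciplinary record: no → false
  AP courses completed ≥ 4: 1 ≥ 4 is false
  community-service hours < 173 hours: 314 < 173 is false
  ACT score > 22: 34 > 22 is true
  community-service hours < 186 hours: 314 < 186 is false
  interview rating ≥ 5: 5 ≥ 5 is true
Combine:
[1.1] NOT false = true
[1] true OR false OR true = true
[2.2] NOT true = false
[2] true OR false OR false = true
[3.1] NOT true = false
[3.2] NOT false = true
[3] false OR true = true
[4.1] NOT false = true
[4.2] NOT false = true
[4] true OR true = true
[5] false OR true = true
[6] false OR true = true
[root] true AND true AND true AND true AND true AND true = true
Overall: true → admitted

Admitted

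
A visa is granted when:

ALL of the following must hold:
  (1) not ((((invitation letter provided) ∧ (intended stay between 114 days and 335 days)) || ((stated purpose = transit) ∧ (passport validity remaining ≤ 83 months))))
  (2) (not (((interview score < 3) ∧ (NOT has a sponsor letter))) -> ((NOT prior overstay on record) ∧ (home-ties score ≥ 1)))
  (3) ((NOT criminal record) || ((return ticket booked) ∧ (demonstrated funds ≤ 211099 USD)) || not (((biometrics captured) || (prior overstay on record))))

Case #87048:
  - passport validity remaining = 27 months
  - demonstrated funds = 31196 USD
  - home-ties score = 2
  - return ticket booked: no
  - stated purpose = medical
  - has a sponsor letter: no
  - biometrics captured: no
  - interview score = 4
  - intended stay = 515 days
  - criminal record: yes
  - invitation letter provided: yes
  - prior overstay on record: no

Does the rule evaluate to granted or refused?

Granted

Atomic conditions:
  invitation letter provided: yes → true
  intended stay between 114 days and 335 days: 515 in [114, 335] is false
  stated purpose = transit: medical == transit is false
  passport validity remaining ≤ 83 months: 27 ≤ 83 is true
  interview score < 3: 4 < 3 is false
  NOT has a sponsor letter: no → true
  NOT prior overstay on record: no → true
  home-ties score ≥ 1: 2 ≥ 1 is true
  NOT criminal record: yes → false
  return ticket booked: no → false
  demonstrated funds ≤ 211099 USD: 31196 ≤ 211099 is true
  biometrics captured: no → false
  prior overstay on record: no → false
Combine:
[1.1.1] true AND false = false
[1.1.2] false AND true = false
[1.1] false OR false = false
[1] NOT false = true
[2.1.1] false AND true = false
[2.1] NOT false = true
[2.2] true AND true = true
[2] true → true = true
[3.2] false AND true = false
[3.3.1] false OR false = false
[3.3] NOT false = true
[3] false OR false OR true = true
[root] true AND true AND true = true
Overall: true → granted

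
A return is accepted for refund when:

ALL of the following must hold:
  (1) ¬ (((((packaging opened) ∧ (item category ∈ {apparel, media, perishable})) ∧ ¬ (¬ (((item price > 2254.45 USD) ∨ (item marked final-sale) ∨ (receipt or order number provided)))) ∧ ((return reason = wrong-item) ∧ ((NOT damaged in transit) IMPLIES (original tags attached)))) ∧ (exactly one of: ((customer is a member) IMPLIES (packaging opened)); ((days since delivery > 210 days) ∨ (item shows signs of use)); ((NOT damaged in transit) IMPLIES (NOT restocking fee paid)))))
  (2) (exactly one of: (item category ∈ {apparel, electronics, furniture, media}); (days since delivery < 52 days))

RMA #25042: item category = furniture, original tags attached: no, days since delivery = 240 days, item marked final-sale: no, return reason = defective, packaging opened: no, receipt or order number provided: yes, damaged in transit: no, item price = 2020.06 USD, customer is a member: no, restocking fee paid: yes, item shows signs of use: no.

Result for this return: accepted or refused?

Atomic conditions:
  packaging opened: no → false
  item category ∈ {apparel, media, perishable}: furniture is not in the set → false
  item price > 2254.45 USD: 2020.06 > 2254.45 is false
  item marked final-sale: no → false
  receipt or order number provided: yes → true
  return reason = wrong-item: defective == wrong-item is false
  NOT damaged in transit: no → true
  original tags attached: no → false
  customer is a member: no → false
  days since delivery > 210 days: 240 > 210 is true
  item shows signs of use: no → false
  NOT restocking fee paid: yes → false
  item category ∈ {apparel, electronics, furniture, media}: furniture is in the set → true
  days since delivery < 52 days: 240 < 52 is false
Combine:
[1.1.1.1] false AND false = false
[1.1.1.2.1.1] false OR false OR true = true
[1.1.1.2.1] NOT true = false
[1.1.1.2] NOT false = true
[1.1.1.3.2] true → false = false
[1.1.1.3] false AND false = false
[1.1.1] false AND true AND false = false
[1.1.2.1] false → false (antecedent false ⇒ implication holds) = true
[1.1.2.2] true OR false = true
[1.1.2.3] true → false = false
[1.1.2] exactly-one(true, true, false) = false
[1.1] false AND false = false
[1] NOT false = true
[2] exactly-one(true, false) = true
[root] true AND true = true
Overall: true → accepted

Accepted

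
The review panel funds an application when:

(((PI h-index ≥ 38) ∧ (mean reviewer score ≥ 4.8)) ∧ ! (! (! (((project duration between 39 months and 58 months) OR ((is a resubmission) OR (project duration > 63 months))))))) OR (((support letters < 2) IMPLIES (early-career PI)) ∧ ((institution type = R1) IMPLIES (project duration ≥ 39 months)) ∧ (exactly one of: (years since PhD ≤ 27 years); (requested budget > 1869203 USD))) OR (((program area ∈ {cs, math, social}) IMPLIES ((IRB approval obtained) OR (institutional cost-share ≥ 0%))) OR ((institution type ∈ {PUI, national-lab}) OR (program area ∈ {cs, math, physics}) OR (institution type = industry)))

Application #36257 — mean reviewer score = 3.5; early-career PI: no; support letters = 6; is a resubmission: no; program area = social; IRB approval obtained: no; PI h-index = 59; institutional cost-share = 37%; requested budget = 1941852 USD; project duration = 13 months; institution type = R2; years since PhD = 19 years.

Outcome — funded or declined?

Atomic conditions:
  PI h-index ≥ 38: 59 ≥ 38 is true
  mean reviewer score ≥ 4.8: 3.5 ≥ 4.8 is false
  project duration between 39 months and 58 months: 13 in [39, 58] is false
  is a resubmission: no → false
  project duration > 63 months: 13 > 63 is false
  support letters < 2: 6 < 2 is false
  early-career PI: no → false
  institution type = R1: R2 == R1 is false
  project duration ≥ 39 months: 13 ≥ 39 is false
  years since PhD ≤ 27 years: 19 ≤ 27 is true
  requested budget > 1869203 USD: 1941852 > 1869203 is true
  program area ∈ {cs, math, social}: social is in the set → true
  IRB approval obtained: no → false
  institutional cost-share ≥ 0%: 37 ≥ 0 is true
  institution type ∈ {PUI, national-lab}: R2 is not in the set → false
  program area ∈ {cs, math, physics}: social is not in the set → false
  institution type = industry: R2 == industry is false
Combine:
[1.1] true AND false = false
[1.2.1.1.1.2] false OR false = false
[1.2.1.1.1] false OR false = false
[1.2.1.1] NOT false = true
[1.2.1] NOT true = false
[1.2] NOT false = true
[1] false AND true = false
[2.1] false → false (antecedent false ⇒ implication holds) = true
[2.2] false → false (antecedent false ⇒ implication holds) = true
[2.3] exactly-one(true, true) = false
[2] true AND true AND false = false
[3.1.2] false OR true = true
[3.1] true → true = true
[3.2] false OR false OR false = false
[3] true OR false = true
[root] false OR false OR true = true
Overall: true → funded

Funded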